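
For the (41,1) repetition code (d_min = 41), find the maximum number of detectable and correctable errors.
Detection only: up to d_min − 1 = 40 errors.
Correction: up to ⌊(d_min − 1)/2⌋ = ⌊40/2⌋ = 20 errors.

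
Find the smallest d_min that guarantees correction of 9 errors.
Correcting t errors requires d_min ≥ 2t + 1 = 2·9 + 1 = 19.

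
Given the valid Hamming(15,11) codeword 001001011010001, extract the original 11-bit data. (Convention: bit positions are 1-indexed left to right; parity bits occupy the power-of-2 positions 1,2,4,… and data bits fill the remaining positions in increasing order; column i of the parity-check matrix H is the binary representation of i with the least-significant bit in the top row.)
Parity bits occupy power-of-2 positions; data bits are at positions {3,5,6,7,9,10,11,12,13,14,15} (1-indexed).
Extract: c[3]=1 c[5]=0 c[6]=1 c[7]=0 c[9]=1 c[10]=0 c[11]=1 c[12]=0 c[13]=0 c[14]=0 c[15]=1
Data = 10101010001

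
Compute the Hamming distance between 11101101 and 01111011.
XOR = 10010110, count of 1s = 4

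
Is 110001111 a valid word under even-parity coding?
Sum of all bits: 1+1+0+0+0+1+1+1+1 = 6; 6 mod 2 = 0. Result is 0 → valid parity.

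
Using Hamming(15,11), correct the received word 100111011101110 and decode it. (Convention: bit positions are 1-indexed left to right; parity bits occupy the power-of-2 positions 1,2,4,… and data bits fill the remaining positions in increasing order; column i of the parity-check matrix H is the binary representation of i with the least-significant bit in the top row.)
Syndrome s = H · r^T (mod 2), r = 100111011101110:
  s[0] = (101010101010101)·(100111011101110) mod 2 = 1+0+0+0+1+0+0+0+1+0+0+0+1+0+0 mod 2 = 0
  s[1] = (011001100110011)·(100111011101110) mod 2 = 0+0+0+0+0+1+0+0+0+1+0+0+0+1+0 mod 2 = 1
  s[2] = (000111100001111)·(100111011101110) mod 2 = 0+0+0+1+1+1+0+0+0+0+0+1+1+1+0 mod 2 = 0
  s[3] = (000000011111111)·(100111011101110) mod 2 = 0+0+0+0+0+0+0+1+1+1+0+1+1+1+0 mod 2 = 0
Syndrome = 0100
Column 2 of H equals this syndrome → error at bit 2 (1-indexed).
Flip bit 2: 100111011101110 → 110111011101110
Extract data bits at positions {3,5,6,7,9,10,11,12,13,14,15}: 01101101110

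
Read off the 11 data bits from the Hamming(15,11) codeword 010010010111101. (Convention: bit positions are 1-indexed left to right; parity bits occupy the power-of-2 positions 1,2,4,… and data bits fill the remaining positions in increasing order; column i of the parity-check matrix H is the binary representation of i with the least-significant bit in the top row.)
Parity bits occupy power-of-2 positions; data bits are at positions {3,5,6,7,9,10,11,12,13,14,15} (1-indexed).
Extract: c[3]=0 c[5]=1 c[6]=0 c[7]=0 c[9]=0 c[10]=1 c[11]=1 c[12]=1 c[13]=1 c[14]=0 c[15]=1
Data = 01000111101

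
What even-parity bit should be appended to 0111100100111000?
Sum of data bits: 0+1+1+1+1+0+0+1+0+0+1+1+1+0+0+0 = 8.
8 mod 2 = 0, so parity bit = 0.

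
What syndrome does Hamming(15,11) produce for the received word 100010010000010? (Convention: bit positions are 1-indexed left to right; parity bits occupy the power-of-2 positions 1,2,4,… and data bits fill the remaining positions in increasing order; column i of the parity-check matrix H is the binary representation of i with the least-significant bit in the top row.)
Syndrome s = H · r^T (mod 2), r = 100010010000010:
  s[0] = (101010101010101)·(100010010000010) mod 2 = 1+0+0+0+1+0+0+0+0+0+0+0+0+0+0 mod 2 = 0
  s[1] = (011001100110011)·(100010010000010) mod 2 = 0+0+0+0+0+0+0+0+0+0+0+0+0+1+0 mod 2 = 1
  s[2] = (000111100001111)·(100010010000010) mod 2 = 0+0+0+0+1+0+0+0+0+0+0+0+0+1+0 mod 2 = 0
  s[3] = (000000011111111)·(100010010000010) mod 2 = 0+0+0+0+0+0+0+1+0+0+0+0+0+1+0 mod 2 = 0
Syndrome = 0100
Non-zero syndrome: error at position 2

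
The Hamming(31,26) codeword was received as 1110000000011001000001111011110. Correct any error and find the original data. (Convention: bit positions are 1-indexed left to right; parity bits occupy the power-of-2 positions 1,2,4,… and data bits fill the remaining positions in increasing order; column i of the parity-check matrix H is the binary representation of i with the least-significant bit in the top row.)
Syndrome s = H · r^T (mod 2), r = 1110000000011001000001111011110:
  s[0] = (1010101010101010101010101010101)·(1110000000011001000001111011110) mod 2 = 1+0+1+0+0+0+0+0+0+0+0+0+1+0+0+0+0+0+0+0+0+0+1+0+1+0+1+0+1+0+0 mod 2 = 1
  s[1] = (0110011001100110011001100110011)·(1110000000011001000001111011110) mod 2 = 0+1+1+0+0+0+0+0+0+0+0+0+0+0+0+0+0+0+0+0+0+1+1+0+0+0+1+0+0+1+0 mod 2 = 0
  s[2] = (0001111000011110000111100001111)·(1110000000011001000001111011110) mod 2 = 0+0+0+0+0+0+0+0+0+0+0+1+1+0+0+0+0+0+0+0+0+1+1+0+0+0+0+1+1+1+0 mod 2 = 1
  s[3] = (0000000111111110000000011111111)·(1110000000011001000001111011110) mod 2 = 0+0+0+0+0+0+0+0+0+0+0+1+1+0+0+0+0+0+0+0+0+0+0+1+1+0+1+1+1+1+0 mod 2 = 0
  s[4] = (0000000000000001111111111111111)·(1110000000011001000001111011110) mod 2 = 0+0+0+0+0+0+0+0+0+0+0+0+0+0+0+1+0+0+0+0+0+1+1+1+1+0+1+1+1+1+0 mod 2 = 1
Syndrome = 10101
Column 21 of H equals this syndrome → error at bit 21 (1-indexed).
Flip bit 21: 1110000000011001000001111011110 → 1110000000011001000011111011110
Extract data bits at positions {3,5,6,7,9,10,11,12,13,14,15,17,18,19,20,21,22,23,24,25,26,27,28,29,30,31}: 10000001100000011111011110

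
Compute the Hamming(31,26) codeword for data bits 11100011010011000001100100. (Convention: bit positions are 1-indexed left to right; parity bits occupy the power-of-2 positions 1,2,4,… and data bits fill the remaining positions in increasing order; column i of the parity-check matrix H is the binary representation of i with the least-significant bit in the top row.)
Codeword c = d · G (mod 2), d = 11100011010011000001100100:
  c[0] = d·G[:,0] = (11100011010011000001100100)·(11011010101101010101010101) mod 2 = 1+1+0+0+0+0+1+0+0+0+0+0+0+1+0+0+0+0+0+1+0+0+0+1+0+0 mod 2 = 0
  c[1] = d·G[:,1] = (11100011010011000001100100)·(10110110011011001100110011) mod 2 = 1+0+1+0+0+0+1+0+0+1+0+0+1+1+0+0+0+0+0+0+1+0+0+0+0+0 mod 2 = 1
  c[2] = d·G[:,2] = (11100011010011000001100100)·(10000000000000000000000000) mod 2 = 1+0+0+0+0+0+0+0+0+0+0+0+0+0+0+0+0+0+0+0+0+0+0+0+0+0 mod 2 = 1
  c[3] = d·G[:,3] = (11100011010011000001100100)·(01110001111000111100001111) mod 2 = 0+1+1+0+0+0+0+1+0+1+0+0+0+0+0+0+0+0+0+0+0+0+0+1+0+0 mod 2 = 1
  c[4] = d·G[:,4] = (11100011010011000001100100)·(01000000000000000000000000) mod 2 = 0+1+0+0+0+0+0+0+0+0+0+0+0+0+0+0+0+0+0+0+0+0+0+0+0+0 mod 2 = 1
  c[5] = d·G[:,5] = (11100011010011000001100100)·(00100000000000000000000000) mod 2 = 0+0+1+0+0+0+0+0+0+0+0+0+0+0+0+0+0+0+0+0+0+0+0+0+0+0 mod 2 = 1
  c[6] = d·G[:,6] = (11100011010011000001100100)·(00010000000000000000000000) mod 2 = 0+0+0+0+0+0+0+0+0+0+0+0+0+0+0+0+0+0+0+0+0+0+0+0+0+0 mod 2 = 0
  c[7] = d·G[:,7] = (11100011010011000001100100)·(00001111111000000011111111) mod 2 = 0+0+0+0+0+0+1+1+0+1+0+0+0+0+0+0+0+0+0+1+1+0+0+1+0+0 mod 2 = 0
  c[8] = d·G[:,8] = (11100011010011000001100100)·(00001000000000000000000000) mod 2 = 0+0+0+0+0+0+0+0+0+0+0+0+0+0+0+0+0+0+0+0+0+0+0+0+0+0 mod 2 = 0
  c[9] = d·G[:,9] = (11100011010011000001100100)·(00000100000000000000000000) mod 2 = 0+0+0+0+0+0+0+0+0+0+0+0+0+0+0+0+0+0+0+0+0+0+0+0+0+0 mod 2 = 0
  c[10] = d·G[:,10] = (11100011010011000001100100)·(00000010000000000000000000) mod 2 = 0+0+0+0+0+0+1+0+0+0+0+0+0+0+0+0+0+0+0+0+0+0+0+0+0+0 mod 2 = 1
  c[11] = d·G[:,11] = (11100011010011000001100100)·(00000001000000000000000000) mod 2 = 0+0+0+0+0+0+0+1+0+0+0+0+0+0+0+0+0+0+0+0+0+0+0+0+0+0 mod 2 = 1
  c[12] = d·G[:,12] = (11100011010011000001100100)·(00000000100000000000000000) mod 2 = 0+0+0+0+0+0+0+0+0+0+0+0+0+0+0+0+0+0+0+0+0+0+0+0+0+0 mod 2 = 0
  c[13] = d·G[:,13] = (11100011010011000001100100)·(00000000010000000000000000) mod 2 = 0+0+0+0+0+0+0+0+0+1+0+0+0+0+0+0+0+0+0+0+0+0+0+0+0+0 mod 2 = 1
  c[14] = d·G[:,14] = (11100011010011000001100100)·(00000000001000000000000000) mod 2 = 0+0+0+0+0+0+0+0+0+0+0+0+0+0+0+0+0+0+0+0+0+0+0+0+0+0 mod 2 = 0
  c[15] = d·G[:,15] = (11100011010011000001100100)·(00000000000111111111111111) mod 2 = 0+0+0+0+0+0+0+0+0+0+0+0+1+1+0+0+0+0+0+1+1+0+0+1+0+0 mod 2 = 1
  c[16] = d·G[:,16] = (11100011010011000001100100)·(00000000000100000000000000) mod 2 = 0+0+0+0+0+0+0+0+0+0+0+0+0+0+0+0+0+0+0+0+0+0+0+0+0+0 mod 2 = 0
  c[17] = d·G[:,17] = (11100011010011000001100100)·(00000000000010000000000000) mod 2 = 0+0+0+0+0+0+0+0+0+0+0+0+1+0+0+0+0+0+0+0+0+0+0+0+0+0 mod 2 = 1
  c[18] = d·G[:,18] = (11100011010011000001100100)·(00000000000001000000000000) mod 2 = 0+0+0+0+0+0+0+0+0+0+0+0+0+1+0+0+0+0+0+0+0+0+0+0+0+0 mod 2 = 1
  c[19] = d·G[:,19] = (11100011010011000001100100)·(00000000000000100000000000) mod 2 = 0+0+0+0+0+0+0+0+0+0+0+0+0+0+0+0+0+0+0+0+0+0+0+0+0+0 mod 2 = 0
  c[20] = d·G[:,20] = (11100011010011000001100100)·(00000000000000010000000000) mod 2 = 0+0+0+0+0+0+0+0+0+0+0+0+0+0+0+0+0+0+0+0+0+0+0+0+0+0 mod 2 = 0
  c[21] = d·G[:,21] = (11100011010011000001100100)·(00000000000000001000000000) mod 2 = 0+0+0+0+0+0+0+0+0+0+0+0+0+0+0+0+0+0+0+0+0+0+0+0+0+0 mod 2 = 0
  c[22] = d·G[:,22] = (11100011010011000001100100)·(00000000000000000100000000) mod 2 = 0+0+0+0+0+0+0+0+0+0+0+0+0+0+0+0+0+0+0+0+0+0+0+0+0+0 mod 2 = 0
  c[23] = d·G[:,23] = (11100011010011000001100100)·(00000000000000000010000000) mod 2 = 0+0+0+0+0+0+0+0+0+0+0+0+0+0+0+0+0+0+0+0+0+0+0+0+0+0 mod 2 = 0
  c[24] = d·G[:,24] = (11100011010011000001100100)·(00000000000000000001000000) mod 2 = 0+0+0+0+0+0+0+0+0+0+0+0+0+0+0+0+0+0+0+1+0+0+0+0+0+0 mod 2 = 1
  c[25] = d·G[:,25] = (11100011010011000001100100)·(00000000000000000000100000) mod 2 = 0+0+0+0+0+0+0+0+0+0+0+0+0+0+0+0+0+0+0+0+1+0+0+0+0+0 mod 2 = 1
  c[26] = d·G[:,26] = (11100011010011000001100100)·(00000000000000000000010000) mod 2 = 0+0+0+0+0+0+0+0+0+0+0+0+0+0+0+0+0+0+0+0+0+0+0+0+0+0 mod 2 = 0
  c[27] = d·G[:,27] = (11100011010011000001100100)·(00000000000000000000001000) mod 2 = 0+0+0+0+0+0+0+0+0+0+0+0+0+0+0+0+0+0+0+0+0+0+0+0+0+0 mod 2 = 0
  c[28] = d·G[:,28] = (11100011010011000001100100)·(00000000000000000000000100) mod 2 = 0+0+0+0+0+0+0+0+0+0+0+0+0+0+0+0+0+0+0+0+0+0+0+1+0+0 mod 2 = 1
  c[29] = d·G[:,29] = (11100011010011000001100100)·(00000000000000000000000010) mod 2 = 0+0+0+0+0+0+0+0+0+0+0+0+0+0+0+0+0+0+0+0+0+0+0+0+0+0 mod 2 = 0
  c[30] = d·G[:,30] = (11100011010011000001100100)·(00000000000000000000000001) mod 2 = 0+0+0+0+0+0+0+0+0+0+0+0+0+0+0+0+0+0+0+0+0+0+0+0+0+0 mod 2 = 0
Codeword = 0111110000110101011000001100100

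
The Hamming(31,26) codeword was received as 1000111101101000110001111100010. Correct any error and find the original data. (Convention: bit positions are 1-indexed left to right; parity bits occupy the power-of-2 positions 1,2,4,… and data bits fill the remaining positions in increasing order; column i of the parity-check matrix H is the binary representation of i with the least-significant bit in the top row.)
Syndrome s = H · r^T (mod 2), r = 1000111101101000110001111100010:
  s[0] = (1010101010101010101010101010101)·(1000111101101000110001111100010) mod 2 = 1+0+0+0+1+0+1+0+0+0+1+0+1+0+0+0+1+0+0+0+0+0+1+0+1+0+0+0+0+0+0 mod 2 = 0
  s[1] = (0110011001100110011001100110011)·(1000111101101000110001111100010) mod 2 = 0+0+0+0+0+1+1+0+0+1+1+0+0+0+0+0+0+1+0+0+0+1+1+0+0+1+0+0+0+1+0 mod 2 = 1
  s[2] = (0001111000011110000111100001111)·(1000111101101000110001111100010) mod 2 = 0+0+0+0+1+1+1+0+0+0+0+0+1+0+0+0+0+0+0+0+0+1+1+0+0+0+0+0+0+1+0 mod 2 = 1
  s[3] = (0000000111111110000000011111111)·(1000111101101000110001111100010) mod 2 = 0+0+0+0+0+0+0+1+0+1+1+0+1+0+0+0+0+0+0+0+0+0+0+1+1+1+0+0+0+1+0 mod 2 = 0
  s[4] = (0000000000000001111111111111111)·(1000111101101000110001111100010) mod 2 = 0+0+0+0+0+0+0+0+0+0+0+0+0+0+0+0+1+1+0+0+0+1+1+1+1+1+0+0+0+1+0 mod 2 = 0
Syndrome = 01100
Column 6 of H equals this syndrome → error at bit 6 (1-indexed).
Flip bit 6: 1000111101101000110001111100010 → 1000101101101000110001111100010
Extract data bits at positions {3,5,6,7,9,10,11,12,13,14,15,17,18,19,20,21,22,23,24,25,26,27,28,29,30,31}: 01010110100110001111100010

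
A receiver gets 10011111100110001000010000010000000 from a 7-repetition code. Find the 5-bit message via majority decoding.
Split into 7-bit blocks and majority-vote each:
  block 1 = 1001111: 5 ones, 2 zeros → 1
  block 2 = 1100110: 4 ones, 3 zeros → 1
  block 3 = 0010000: 1 ones, 6 zeros → 0
  block 4 = 1000001: 2 ones, 5 zeros → 0
  block 5 = 0000000: 0 ones, 7 zeros → 0
Decoded = 11000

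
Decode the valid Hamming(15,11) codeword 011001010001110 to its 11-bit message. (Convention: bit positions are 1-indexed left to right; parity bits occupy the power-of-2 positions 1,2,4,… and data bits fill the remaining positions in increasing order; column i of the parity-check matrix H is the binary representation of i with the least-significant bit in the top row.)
Parity bits occupy power-of-2 positions; data bits are at positions {3,5,6,7,9,10,11,12,13,14,15} (1-indexed).
Extract: c[3]=1 c[5]=0 c[6]=1 c[7]=0 c[9]=0 c[10]=0 c[11]=0 c[12]=1 c[13]=1 c[14]=1 c[15]=0
Data = 10100001110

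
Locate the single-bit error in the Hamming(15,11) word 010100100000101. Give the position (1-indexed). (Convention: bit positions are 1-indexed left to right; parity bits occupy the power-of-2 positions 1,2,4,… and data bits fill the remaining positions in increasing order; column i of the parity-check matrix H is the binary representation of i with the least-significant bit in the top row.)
Syndrome s = H · r^T (mod 2), r = 010100100000101:
  s[0] = (101010101010101)·(010100100000101) mod 2 = 0+0+0+0+0+0+1+0+0+0+0+0+1+0+1 mod 2 = 1
  s[1] = (011001100110011)·(010100100000101) mod 2 = 0+1+0+0+0+0+1+0+0+0+0+0+0+0+1 mod 2 = 1
  s[2] = (000111100001111)·(010100100000101) mod 2 = 0+0+0+1+0+0+1+0+0+0+0+0+1+0+1 mod 2 = 0
  s[3] = (000000011111111)·(010100100000101) mod 2 = 0+0+0+0+0+0+0+0+0+0+0+0+1+0+1 mod 2 = 0
Syndrome = 1100
Column i of H is the binary representation of i, so the syndrome is the binary index of the flipped bit.
Read s = 1100 with s[0] as LSB: 1·2^0 + 1·2^1 + 0·2^2 + 0·2^3 = 3.
Error is at bit position 3.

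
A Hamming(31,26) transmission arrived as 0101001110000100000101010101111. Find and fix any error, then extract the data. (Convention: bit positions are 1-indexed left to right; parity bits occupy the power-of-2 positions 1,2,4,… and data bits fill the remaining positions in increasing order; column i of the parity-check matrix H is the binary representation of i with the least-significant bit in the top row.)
Syndrome s = H · r^T (mod 2), r = 0101001110000100000101010101111:
  s[0] = (1010101010101010101010101010101)·(0101001110000100000101010101111) mod 2 = 0+0+0+0+0+0+1+0+1+0+0+0+0+0+0+0+0+0+0+0+0+0+0+0+0+0+0+0+1+0+1 mod 2 = 0
  s[1] = (0110011001100110011001100110011)·(0101001110000100000101010101111) mod 2 = 0+1+0+0+0+0+1+0+0+0+0+0+0+1+0+0+0+0+0+0+0+1+0+0+0+1+0+0+0+1+1 mod 2 = 1
  s[2] = (0001111000011110000111100001111)·(0101001110000100000101010101111) mod 2 = 0+0+0+1+0+0+1+0+0+0+0+0+0+1+0+0+0+0+0+1+0+1+0+0+0+0+0+1+1+1+1 mod 2 = 1
  s[3] = (0000000111111110000000011111111)·(0101001110000100000101010101111) mod 2 = 0+0+0+0+0+0+0+1+1+0+0+0+0+1+0+0+0+0+0+0+0+0+0+1+0+1+0+1+1+1+1 mod 2 = 1
  s[4] = (0000000000000001111111111111111)·(0101001110000100000101010101111) mod 2 = 0+0+0+0+0+0+0+0+0+0+0+0+0+0+0+0+0+0+0+1+0+1+0+1+0+1+0+1+1+1+1 mod 2 = 0
Syndrome = 01110
Column 14 of H equals this syndrome → error at bit 14 (1-indexed).
Flip bit 14: 0101001110000100000101010101111 → 0101001110000000000101010101111
Extract data bits at positions {3,5,6,7,9,10,11,12,13,14,15,17,18,19,20,21,22,23,24,25,26,27,28,29,30,31}: 00011000000000101010101111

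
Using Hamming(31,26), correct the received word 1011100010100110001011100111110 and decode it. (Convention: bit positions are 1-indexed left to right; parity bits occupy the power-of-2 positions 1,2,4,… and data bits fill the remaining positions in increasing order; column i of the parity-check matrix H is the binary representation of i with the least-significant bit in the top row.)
Syndrome s = H · r^T (mod 2), r = 1011100010100110001011100111110:
  s[0] = (1010101010101010101010101010101)·(1011100010100110001011100111110) mod 2 = 1+0+1+0+1+0+0+0+1+0+1+0+0+0+1+0+0+0+1+0+1+0+1+0+0+0+1+0+1+0+0 mod 2 = 1
  s[1] = (0110011001100110011001100110011)·(1011100010100110001011100111110) mod 2 = 0+0+1+0+0+0+0+0+0+0+1+0+0+1+1+0+0+0+1+0+0+1+1+0+0+1+1+0+0+1+0 mod 2 = 0
  s[2] = (0001111000011110000111100001111)·(1011100010100110001011100111110) mod 2 = 0+0+0+1+1+0+0+0+0+0+0+0+0+1+1+0+0+0+0+0+1+1+1+0+0+0+0+1+1+1+0 mod 2 = 0
  s[3] = (0000000111111110000000011111111)·(1011100010100110001011100111110) mod 2 = 0+0+0+0+0+0+0+0+1+0+1+0+0+1+1+0+0+0+0+0+0+0+0+0+0+1+1+1+1+1+0 mod 2 = 1
  s[4] = (0000000000000001111111111111111)·(1011100010100110001011100111110) mod 2 = 0+0+0+0+0+0+0+0+0+0+0+0+0+0+0+0+0+0+1+0+1+1+1+0+0+1+1+1+1+1+0 mod 2 = 1
Syndrome = 10011
Column 25 of H equals this syndrome → error at bit 25 (1-indexed).
Flip bit 25: 1011100010100110001011100111110 → 1011100010100110001011101111110
Extract data bits at positions {3,5,6,7,9,10,11,12,13,14,15,17,18,19,20,21,22,23,24,25,26,27,28,29,30,31}: 11001010011001011101111110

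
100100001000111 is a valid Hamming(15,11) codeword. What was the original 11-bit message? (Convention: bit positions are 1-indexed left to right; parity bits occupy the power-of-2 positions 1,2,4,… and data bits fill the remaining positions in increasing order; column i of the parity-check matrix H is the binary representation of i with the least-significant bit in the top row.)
Parity bits occupy power-of-2 positions; data bits are at positions {3,5,6,7,9,10,11,12,13,14,15} (1-indexed).
Extract: c[3]=0 c[5]=0 c[6]=0 c[7]=0 c[9]=1 c[10]=0 c[11]=0 c[12]=0 c[13]=1 c[14]=1 c[15]=1
Data = 00001000111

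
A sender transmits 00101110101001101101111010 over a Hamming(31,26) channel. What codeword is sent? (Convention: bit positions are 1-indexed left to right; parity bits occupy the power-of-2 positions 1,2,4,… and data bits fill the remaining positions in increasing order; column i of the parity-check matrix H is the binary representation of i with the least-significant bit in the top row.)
Codeword c = d · G (mod 2), d = 00101110101001101101111010:
  c[0] = d·G[:,0] = (00101110101001101101111010)·(11011010101101010101010101) mod 2 = 0+0+0+0+1+0+1+0+1+0+1+0+0+1+0+0+0+1+0+1+0+1+0+0+0+0 mod 2 = 0
  c[1] = d·G[:,1] = (00101110101001101101111010)·(10110110011011001100110011) mod 2 = 0+0+1+0+0+1+1+0+0+0+1+0+0+1+0+0+1+1+0+0+1+1+0+0+1+0 mod 2 = 0
  c[2] = d·G[:,2] = (00101110101001101101111010)·(10000000000000000000000000) mod 2 = 0+0+0+0+0+0+0+0+0+0+0+0+0+0+0+0+0+0+0+0+0+0+0+0+0+0 mod 2 = 0
  c[3] = d·G[:,3] = (00101110101001101101111010)·(01110001111000111100001111) mod 2 = 0+0+1+0+0+0+0+0+1+0+1+0+0+0+1+0+1+1+0+0+0+0+1+0+1+0 mod 2 = 0
  c[4] = d·G[:,4] = (00101110101001101101111010)·(01000000000000000000000000) mod 2 = 0+0+0+0+0+0+0+0+0+0+0+0+0+0+0+0+0+0+0+0+0+0+0+0+0+0 mod 2 = 0
  c[5] = d·G[:,5] = (00101110101001101101111010)·(00100000000000000000000000) mod 2 = 0+0+1+0+0+0+0+0+0+0+0+0+0+0+0+0+0+0+0+0+0+0+0+0+0+0 mod 2 = 1
  c[6] = d·G[:,6] = (00101110101001101101111010)·(00010000000000000000000000) mod 2 = 0+0+0+0+0+0+0+0+0+0+0+0+0+0+0+0+0+0+0+0+0+0+0+0+0+0 mod 2 = 0
  c[7] = d·G[:,7] = (00101110101001101101111010)·(00001111111000000011111111) mod 2 = 0+0+0+0+1+1+1+0+1+0+1+0+0+0+0+0+0+0+0+1+1+1+1+0+1+0 mod 2 = 0
  c[8] = d·G[:,8] = (00101110101001101101111010)·(00001000000000000000000000) mod 2 = 0+0+0+0+1+0+0+0+0+0+0+0+0+0+0+0+0+0+0+0+0+0+0+0+0+0 mod 2 = 1
  c[9] = d·G[:,9] = (00101110101001101101111010)·(00000100000000000000000000) mod 2 = 0+0+0+0+0+1+0+0+0+0+0+0+0+0+0+0+0+0+0+0+0+0+0+0+0+0 mod 2 = 1
  c[10] = d·G[:,10] = (00101110101001101101111010)·(00000010000000000000000000) mod 2 = 0+0+0+0+0+0+1+0+0+0+0+0+0+0+0+0+0+0+0+0+0+0+0+0+0+0 mod 2 = 1
  c[11] = d·G[:,11] = (00101110101001101101111010)·(00000001000000000000000000) mod 2 = 0+0+0+0+0+0+0+0+0+0+0+0+0+0+0+0+0+0+0+0+0+0+0+0+0+0 mod 2 = 0
  c[12] = d·G[:,12] = (00101110101001101101111010)·(00000000100000000000000000) mod 2 = 0+0+0+0+0+0+0+0+1+0+0+0+0+0+0+0+0+0+0+0+0+0+0+0+0+0 mod 2 = 1
  c[13] = d·G[:,13] = (00101110101001101101111010)·(00000000010000000000000000) mod 2 = 0+0+0+0+0+0+0+0+0+0+0+0+0+0+0+0+0+0+0+0+0+0+0+0+0+0 mod 2 = 0
  c[14] = d·G[:,14] = (00101110101001101101111010)·(00000000001000000000000000) mod 2 = 0+0+0+0+0+0+0+0+0+0+1+0+0+0+0+0+0+0+0+0+0+0+0+0+0+0 mod 2 = 1
  c[15] = d·G[:,15] = (00101110101001101101111010)·(00000000000111111111111111) mod 2 = 0+0+0+0+0+0+0+0+0+0+0+0+0+1+1+0+1+1+0+1+1+1+1+0+1+0 mod 2 = 1
  c[16] = d·G[:,16] = (00101110101001101101111010)·(00000000000100000000000000) mod 2 = 0+0+0+0+0+0+0+0+0+0+0+0+0+0+0+0+0+0+0+0+0+0+0+0+0+0 mod 2 = 0
  c[17] = d·G[:,17] = (00101110101001101101111010)·(00000000000010000000000000) mod 2 = 0+0+0+0+0+0+0+0+0+0+0+0+0+0+0+0+0+0+0+0+0+0+0+0+0+0 mod 2 = 0
  c[18] = d·G[:,18] = (00101110101001101101111010)·(00000000000001000000000000) mod 2 = 0+0+0+0+0+0+0+0+0+0+0+0+0+1+0+0+0+0+0+0+0+0+0+0+0+0 mod 2 = 1
  c[19] = d·G[:,19] = (00101110101001101101111010)·(00000000000000100000000000) mod 2 = 0+0+0+0+0+0+0+0+0+0+0+0+0+0+1+0+0+0+0+0+0+0+0+0+0+0 mod 2 = 1
  c[20] = d·G[:,20] = (00101110101001101101111010)·(00000000000000010000000000) mod 2 = 0+0+0+0+0+0+0+0+0+0+0+0+0+0+0+0+0+0+0+0+0+0+0+0+0+0 mod 2 = 0
  c[21] = d·G[:,21] = (00101110101001101101111010)·(00000000000000001000000000) mod 2 = 0+0+0+0+0+0+0+0+0+0+0+0+0+0+0+0+1+0+0+0+0+0+0+0+0+0 mod 2 = 1
  c[22] = d·G[:,22] = (00101110101001101101111010)·(00000000000000000100000000) mod 2 = 0+0+0+0+0+0+0+0+0+0+0+0+0+0+0+0+0+1+0+0+0+0+0+0+0+0 mod 2 = 1
  c[23] = d·G[:,23] = (00101110101001101101111010)·(00000000000000000010000000) mod 2 = 0+0+0+0+0+0+0+0+0+0+0+0+0+0+0+0+0+0+0+0+0+0+0+0+0+0 mod 2 = 0
  c[24] = d·G[:,24] = (00101110101001101101111010)·(00000000000000000001000000) mod 2 = 0+0+0+0+0+0+0+0+0+0+0+0+0+0+0+0+0+0+0+1+0+0+0+0+0+0 mod 2 = 1
  c[25] = d·G[:,25] = (00101110101001101101111010)·(00000000000000000000100000) mod 2 = 0+0+0+0+0+0+0+0+0+0+0+0+0+0+0+0+0+0+0+0+1+0+0+0+0+0 mod 2 = 1
  c[26] = d·G[:,26] = (00101110101001101101111010)·(00000000000000000000010000) mod 2 = 0+0+0+0+0+0+0+0+0+0+0+0+0+0+0+0+0+0+0+0+0+1+0+0+0+0 mod 2 = 1
  c[27] = d·G[:,27] = (00101110101001101101111010)·(00000000000000000000001000) mod 2 = 0+0+0+0+0+0+0+0+0+0+0+0+0+0+0+0+0+0+0+0+0+0+1+0+0+0 mod 2 = 1
  c[28] = d·G[:,28] = (00101110101001101101111010)·(00000000000000000000000100) mod 2 = 0+0+0+0+0+0+0+0+0+0+0+0+0+0+0+0+0+0+0+0+0+0+0+0+0+0 mod 2 = 0
  c[29] = d·G[:,29] = (00101110101001101101111010)·(00000000000000000000000010) mod 2 = 0+0+0+0+0+0+0+0+0+0+0+0+0+0+0+0+0+0+0+0+0+0+0+0+1+0 mod 2 = 1
  c[30] = d·G[:,30] = (00101110101001101101111010)·(00000000000000000000000001) mod 2 = 0+0+0+0+0+0+0+0+0+0+0+0+0+0+0+0+0+0+0+0+0+0+0+0+0+0 mod 2 = 0
Codeword = 0000010011101011001101101111010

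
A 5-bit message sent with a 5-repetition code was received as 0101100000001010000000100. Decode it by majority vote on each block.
Split into 5-bit blocks and majority-vote each:
  block 1 = 01011: 3 ones, 2 zeros → 1
  block 2 = 00000: 0 ones, 5 zeros → 0
  block 3 = 00101: 2 ones, 3 zeros → 0
  block 4 = 00000: 0 ones, 5 zeros → 0
  block 5 = 00100: 1 ones, 4 zeros → 0
Decoded = 10000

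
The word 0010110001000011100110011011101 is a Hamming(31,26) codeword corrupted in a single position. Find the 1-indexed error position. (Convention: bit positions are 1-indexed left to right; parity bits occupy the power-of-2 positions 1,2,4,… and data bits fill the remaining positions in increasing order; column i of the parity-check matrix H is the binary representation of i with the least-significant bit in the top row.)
Syndrome s = H · r^T (mod 2), r = 0010110001000011100110011011101:
  s[0] = (1010101010101010101010101010101)·(0010110001000011100110011011101) mod 2 = 0+0+1+0+1+0+0+0+0+0+0+0+0+0+1+0+1+0+0+0+1+0+0+0+1+0+1+0+1+0+1 mod 2 = 1
  s[1] = (0110011001100110011001100110011)·(0010110001000011100110011011101) mod 2 = 0+0+1+0+0+1+0+0+0+1+0+0+0+0+1+0+0+0+0+0+0+0+0+0+0+0+1+0+0+0+1 mod 2 = 0
  s[2] = (0001111000011110000111100001111)·(0010110001000011100110011011101) mod 2 = 0+0+0+0+1+1+0+0+0+0+0+0+0+0+1+0+0+0+0+1+1+0+0+0+0+0+0+1+1+0+1 mod 2 = 0
  s[3] = (0000000111111110000000011111111)·(0010110001000011100110011011101) mod 2 = 0+0+0+0+0+0+0+0+0+1+0+0+0+0+1+0+0+0+0+0+0+0+0+1+1+0+1+1+1+0+1 mod 2 = 0
  s[4] = (0000000000000001111111111111111)·(0010110001000011100110011011101) mod 2 = 0+0+0+0+0+0+0+0+0+0+0+0+0+0+0+1+1+0+0+1+1+0+0+1+1+0+1+1+1+0+1 mod 2 = 0
Syndrome = 10000
Column i of H is the binary representation of i, so the syndrome is the binary index of the flipped bit.
Read s = 10000 with s[0] as LSB: 1·2^0 + 0·2^1 + 0·2^2 + 0·2^3 + 0·2^4 = 1.
Error is at bit position 1.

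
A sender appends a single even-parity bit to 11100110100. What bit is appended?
Sum of data bits: 1+1+1+0+0+1+1+0+1+0+0 = 6.
6 mod 2 = 0, so parity bit = 0.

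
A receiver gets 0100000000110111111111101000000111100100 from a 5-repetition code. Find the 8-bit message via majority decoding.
Split into 5-bit blocks and majority-vote each:
  block 1 = 01000: 1 ones, 4 zeros → 0
  block 2 = 00000: 0 ones, 5 zeros → 0
  block 3 = 11011: 4 ones, 1 zeros → 1
  block 4 = 11111: 5 ones, 0 zeros → 1
  block 5 = 11101: 4 ones, 1 zeros → 1
  block 6 = 00000: 0 ones, 5 zeros → 0
  block 7 = 01111: 4 ones, 1 zeros → 1
  block 8 = 00100: 1 ones, 4 zeros → 0
Decoded = 00111010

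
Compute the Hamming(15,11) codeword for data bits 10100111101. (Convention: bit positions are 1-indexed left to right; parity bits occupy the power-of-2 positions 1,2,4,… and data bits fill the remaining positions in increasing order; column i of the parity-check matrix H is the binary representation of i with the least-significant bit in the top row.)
Codeword c = d · G (mod 2), d = 10100111101:
  c[0] = d·G[:,0] = (10100111101)·(11011010101) mod 2 = 1+0+0+0+0+0+1+0+1+0+1 mod 2 = 0
  c[1] = d·G[:,1] = (10100111101)·(10110110011) mod 2 = 1+0+1+0+0+1+1+0+0+0+1 mod 2 = 1
  c[2] = d·G[:,2] = (10100111101)·(10000000000) mod 2 = 1+0+0+0+0+0+0+0+0+0+0 mod 2 = 1
  c[3] = d·G[:,3] = (10100111101)·(01110001111) mod 2 = 0+0+1+0+0+0+0+1+1+0+1 mod 2 = 0
  c[4] = d·G[:,4] = (10100111101)·(01000000000) mod 2 = 0+0+0+0+0+0+0+0+0+0+0 mod 2 = 0
  c[5] = d·G[:,5] = (10100111101)·(00100000000) mod 2 = 0+0+1+0+0+0+0+0+0+0+0 mod 2 = 1
  c[6] = d·G[:,6] = (10100111101)·(00010000000) mod 2 = 0+0+0+0+0+0+0+0+0+0+0 mod 2 = 0
  c[7] = d·G[:,7] = (10100111101)·(00001111111) mod 2 = 0+0+0+0+0+1+1+1+1+0+1 mod 2 = 1
  c[8] = d·G[:,8] = (10100111101)·(00001000000) mod 2 = 0+0+0+0+0+0+0+0+0+0+0 mod 2 = 0
  c[9] = d·G[:,9] = (10100111101)·(00000100000) mod 2 = 0+0+0+0+0+1+0+0+0+0+0 mod 2 = 1
  c[10] = d·G[:,10] = (10100111101)·(00000010000) mod 2 = 0+0+0+0+0+0+1+0+0+0+0 mod 2 = 1
  c[11] = d·G[:,11] = (10100111101)·(00000001000) mod 2 = 0+0+0+0+0+0+0+1+0+0+0 mod 2 = 1
  c[12] = d·G[:,12] = (10100111101)·(00000000100) mod 2 = 0+0+0+0+0+0+0+0+1+0+0 mod 2 = 1
  c[13] = d·G[:,13] = (10100111101)·(00000000010) mod 2 = 0+0+0+0+0+0+0+0+0+0+0 mod 2 = 0
  c[14] = d·G[:,14] = (10100111101)·(00000000001) mod 2 = 0+0+0+0+0+0+0+0+0+0+1 mod 2 = 1
Codeword = 011001010111101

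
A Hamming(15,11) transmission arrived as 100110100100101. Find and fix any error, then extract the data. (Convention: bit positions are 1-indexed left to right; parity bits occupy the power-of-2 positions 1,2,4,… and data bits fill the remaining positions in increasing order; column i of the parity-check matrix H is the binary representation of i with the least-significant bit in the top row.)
Syndrome s = H · r^T (mod 2), r = 100110100100101:
  s[0] = (101010101010101)·(100110100100101) mod 2 = 1+0+0+0+1+0+1+0+0+0+0+0+1+0+1 mod 2 = 1
  s[1] = (011001100110011)·(100110100100101) mod 2 = 0+0+0+0+0+0+1+0+0+1+0+0+0+0+1 mod 2 = 1
  s[2] = (000111100001111)·(100110100100101) mod 2 = 0+0+0+1+1+0+1+0+0+0+0+0+1+0+1 mod 2 = 1
  s[3] = (000000011111111)·(100110100100101) mod 2 = 0+0+0+0+0+0+0+0+0+1+0+0+1+0+1 mod 2 = 1
Syndrome = 1111
Column 15 of H equals this syndrome → error at bit 15 (1-indexed).
Flip bit 15: 100110100100101 → 100110100100100
Extract data bits at positions {3,5,6,7,9,10,11,12,13,14,15}: 01010100100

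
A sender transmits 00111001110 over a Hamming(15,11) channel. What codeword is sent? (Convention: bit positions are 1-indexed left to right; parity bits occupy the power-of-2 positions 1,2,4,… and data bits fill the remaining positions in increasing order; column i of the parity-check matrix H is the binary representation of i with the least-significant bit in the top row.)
Codeword c = d · G (mod 2), d = 00111001110:
  c[0] = d·G[:,0] = (00111001110)·(11011010101) mod 2 = 0+0+0+1+1+0+0+0+1+0+0 mod 2 = 1
  c[1] = d·G[:,1] = (00111001110)·(10110110011) mod 2 = 0+0+1+1+0+0+0+0+0+1+0 mod 2 = 1
  c[2] = d·G[:,2] = (00111001110)·(10000000000) mod 2 = 0+0+0+0+0+0+0+0+0+0+0 mod 2 = 0
  c[3] = d·G[:,3] = (00111001110)·(01110001111) mod 2 = 0+0+1+1+0+0+0+1+1+1+0 mod 2 = 1
  c[4] = d·G[:,4] = (00111001110)·(01000000000) mod 2 = 0+0+0+0+0+0+0+0+0+0+0 mod 2 = 0
  c[5] = d·G[:,5] = (00111001110)·(00100000000) mod 2 = 0+0+1+0+0+0+0+0+0+0+0 mod 2 = 1
  c[6] = d·G[:,6] = (00111001110)·(00010000000) mod 2 = 0+0+0+1+0+0+0+0+0+0+0 mod 2 = 1
  c[7] = d·G[:,7] = (00111001110)·(00001111111) mod 2 = 0+0+0+0+1+0+0+1+1+1+0 mod 2 = 0
  c[8] = d·G[:,8] = (00111001110)·(00001000000) mod 2 = 0+0+0+0+1+0+0+0+0+0+0 mod 2 = 1
  c[9] = d·G[:,9] = (00111001110)·(00000100000) mod 2 = 0+0+0+0+0+0+0+0+0+0+0 mod 2 = 0
  c[10] = d·G[:,10] = (00111001110)·(00000010000) mod 2 = 0+0+0+0+0+0+0+0+0+0+0 mod 2 = 0
  c[11] = d·G[:,11] = (00111001110)·(00000001000) mod 2 = 0+0+0+0+0+0+0+1+0+0+0 mod 2 = 1
  c[12] = d·G[:,12] = (00111001110)·(00000000100) mod 2 = 0+0+0+0+0+0+0+0+1+0+0 mod 2 = 1
  c[13] = d·G[:,13] = (00111001110)·(00000000010) mod 2 = 0+0+0+0+0+0+0+0+0+1+0 mod 2 = 1
  c[14] = d·G[:,14] = (00111001110)·(00000000001) mod 2 = 0+0+0+0+0+0+0+0+0+0+0 mod 2 = 0
Codeword = 110101101001110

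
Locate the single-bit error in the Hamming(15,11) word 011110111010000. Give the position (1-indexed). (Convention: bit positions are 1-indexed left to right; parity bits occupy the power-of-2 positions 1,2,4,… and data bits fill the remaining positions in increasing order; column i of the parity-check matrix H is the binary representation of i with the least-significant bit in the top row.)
Syndrome s = H · r^T (mod 2), r = 011110111010000:
  s[0] = (101010101010101)·(011110111010000) mod 2 = 0+0+1+0+1+0+1+0+1+0+1+0+0+0+0 mod 2 = 1
  s[1] = (011001100110011)·(011110111010000) mod 2 = 0+1+1+0+0+0+1+0+0+0+1+0+0+0+0 mod 2 = 0
  s[2] = (000111100001111)·(011110111010000) mod 2 = 0+0+0+1+1+0+1+0+0+0+0+0+0+0+0 mod 2 = 1
  s[3] = (000000011111111)·(011110111010000) mod 2 = 0+0+0+0+0+0+0+1+1+0+1+0+0+0+0 mod 2 = 1
Syndrome = 1011
Column i of H is the binary representation of i, so the syndrome is the binary index of the flipped bit.
Read s = 1011 with s[0] as LSB: 1·2^0 + 0·2^1 + 1·2^2 + 1·2^3 = 13.
Error is at bit position 13.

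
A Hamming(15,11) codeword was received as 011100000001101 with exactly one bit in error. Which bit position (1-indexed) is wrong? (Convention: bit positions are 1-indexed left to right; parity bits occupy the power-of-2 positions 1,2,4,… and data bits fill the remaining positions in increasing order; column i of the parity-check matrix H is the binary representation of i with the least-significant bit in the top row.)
Syndrome s = H · r^T (mod 2), r = 011100000001101:
  s[0] = (101010101010101)·(011100000001101) mod 2 = 0+0+1+0+0+0+0+0+0+0+0+0+1+0+1 mod 2 = 1
  s[1] = (011001100110011)·(011100000001101) mod 2 = 0+1+1+0+0+0+0+0+0+0+0+0+0+0+1 mod 2 = 1
  s[2] = (000111100001111)·(011100000001101) mod 2 = 0+0+0+1+0+0+0+0+0+0+0+1+1+0+1 mod 2 = 0
  s[3] = (000000011111111)·(011100000001101) mod 2 = 0+0+0+0+0+0+0+0+0+0+0+1+1+0+1 mod 2 = 1
Syndrome = 1101
Column i of H is the binary representation of i, so the syndrome is the binary index of the flipped bit.
Read s = 1101 with s[0] as LSB: 1·2^0 + 1·2^1 + 0·2^2 + 1·2^3 = 11.
Error is at bit position 11.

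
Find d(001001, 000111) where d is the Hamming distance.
XOR = 001110, count of 1s = 3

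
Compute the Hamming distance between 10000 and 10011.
XOR = 00011, count of 1s = 2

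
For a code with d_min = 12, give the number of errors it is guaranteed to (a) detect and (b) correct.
(a) Detection requires d_min ≥ e+1, so e ≤ d_min − 1 = 11.
(b) Correction requires d_min ≥ 2t+1, so t ≤ ⌊(d_min − 1)/2⌋ = ⌊11/2⌋ = 5.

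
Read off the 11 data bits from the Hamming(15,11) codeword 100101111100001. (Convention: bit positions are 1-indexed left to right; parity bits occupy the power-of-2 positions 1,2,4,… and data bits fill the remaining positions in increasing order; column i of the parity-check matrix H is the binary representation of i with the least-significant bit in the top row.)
Parity bits occupy power-of-2 positions; data bits are at positions {3,5,6,7,9,10,11,12,13,14,15} (1-indexed).
Extract: c[3]=0 c[5]=0 c[6]=1 c[7]=1 c[9]=1 c[10]=1 c[11]=0 c[12]=0 c[13]=0 c[14]=0 c[15]=1
Data = 00111100001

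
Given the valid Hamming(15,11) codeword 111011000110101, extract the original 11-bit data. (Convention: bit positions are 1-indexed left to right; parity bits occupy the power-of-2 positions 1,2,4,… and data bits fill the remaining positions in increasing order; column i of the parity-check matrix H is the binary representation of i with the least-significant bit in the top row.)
Parity bits occupy power-of-2 positions; data bits are at positions {3,5,6,7,9,10,11,12,13,14,15} (1-indexed).
Extract: c[3]=1 c[5]=1 c[6]=1 c[7]=0 c[9]=0 c[10]=1 c[11]=1 c[12]=0 c[13]=1 c[14]=0 c[15]=1
Data = 11100110101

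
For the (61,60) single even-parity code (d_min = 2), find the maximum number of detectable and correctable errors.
Detection only: up to d_min − 1 = 1 errors.
Correction: up to ⌊(d_min − 1)/2⌋ = ⌊1/2⌋ = 0 errors.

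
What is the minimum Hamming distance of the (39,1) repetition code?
d_min = 39 (the only two codewords are 0…0 and 1…1, differing in all 39 positions).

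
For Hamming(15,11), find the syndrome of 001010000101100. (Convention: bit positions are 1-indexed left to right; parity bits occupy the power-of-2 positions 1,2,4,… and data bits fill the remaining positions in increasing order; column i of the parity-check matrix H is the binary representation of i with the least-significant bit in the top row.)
Syndrome s = H · r^T (mod 2), r = 001010000101100:
  s[0] = (101010101010101)·(001010000101100) mod 2 = 0+0+1+0+1+0+0+0+0+0+0+0+1+0+0 mod 2 = 1
  s[1] = (011001100110011)·(001010000101100) mod 2 = 0+0+1+0+0+0+0+0+0+1+0+0+0+0+0 mod 2 = 0
  s[2] = (000111100001111)·(001010000101100) mod 2 = 0+0+0+0+1+0+0+0+0+0+0+1+1+0+0 mod 2 = 1
  s[3] = (000000011111111)·(001010000101100) mod 2 = 0+0+0+0+0+0+0+0+0+1+0+1+1+0+0 mod 2 = 1
Syndrome = 1011
Non-zero syndrome: error at position 13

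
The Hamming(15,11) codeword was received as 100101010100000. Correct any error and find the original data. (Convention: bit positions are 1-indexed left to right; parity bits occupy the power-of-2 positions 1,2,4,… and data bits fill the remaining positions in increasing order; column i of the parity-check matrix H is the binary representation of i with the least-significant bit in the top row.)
Syndrome s = H · r^T (mod 2), r = 100101010100000:
  s[0] = (101010101010101)·(100101010100000) mod 2 = 1+0+0+0+0+0+0+0+0+0+0+0+0+0+0 mod 2 = 1
  s[1] = (011001100110011)·(100101010100000) mod 2 = 0+0+0+0+0+1+0+0+0+1+0+0+0+0+0 mod 2 = 0
  s[2] = (000111100001111)·(100101010100000) mod 2 = 0+0+0+1+0+1+0+0+0+0+0+0+0+0+0 mod 2 = 0
  s[3] = (000000011111111)·(100101010100000) mod 2 = 0+0+0+0+0+0+0+1+0+1+0+0+0+0+0 mod 2 = 0
Syndrome = 1000
Column 1 of H equals this syndrome → error at bit 1 (1-indexed).
Flip bit 1: 100101010100000 → 000101010100000
Extract data bits at positions {3,5,6,7,9,10,11,12,13,14,15}: 00100100000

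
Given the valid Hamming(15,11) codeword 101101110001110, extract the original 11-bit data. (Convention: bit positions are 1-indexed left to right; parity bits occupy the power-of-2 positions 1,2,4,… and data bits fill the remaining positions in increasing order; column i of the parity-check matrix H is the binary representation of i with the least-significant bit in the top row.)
Parity bits occupy power-of-2 positions; data bits are at positions {3,5,6,7,9,10,11,12,13,14,15} (1-indexed).
Extract: c[3]=1 c[5]=0 c[6]=1 c[7]=1 c[9]=0 c[10]=0 c[11]=0 c[12]=1 c[13]=1 c[14]=1 c[15]=0
Data = 10110001110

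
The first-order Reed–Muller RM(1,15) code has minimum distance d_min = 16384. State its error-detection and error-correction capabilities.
Detection only: up to d_min − 1 = 16383 errors.
Correction: up to ⌊(d_min − 1)/2⌋ = ⌊16383/2⌋ = 8191 errors.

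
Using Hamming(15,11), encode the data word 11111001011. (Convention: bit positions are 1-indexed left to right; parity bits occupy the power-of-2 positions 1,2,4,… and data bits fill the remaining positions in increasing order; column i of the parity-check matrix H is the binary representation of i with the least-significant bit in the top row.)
Codeword c = d · G (mod 2), d = 11111001011:
  c[0] = d·G[:,0] = (11111001011)·(11011010101) mod 2 = 1+1+0+1+1+0+0+0+0+0+1 mod 2 = 1
  c[1] = d·G[:,1] = (11111001011)·(10110110011) mod 2 = 1+0+1+1+0+0+0+0+0+1+1 mod 2 = 1
  c[2] = d·G[:,2] = (11111001011)·(10000000000) mod 2 = 1+0+0+0+0+0+0+0+0+0+0 mod 2 = 1
  c[3] = d·G[:,3] = (11111001011)·(01110001111) mod 2 = 0+1+1+1+0+0+0+1+0+1+1 mod 2 = 0
  c[4] = d·G[:,4] = (11111001011)·(01000000000) mod 2 = 0+1+0+0+0+0+0+0+0+0+0 mod 2 = 1
  c[5] = d·G[:,5] = (11111001011)·(00100000000) mod 2 = 0+0+1+0+0+0+0+0+0+0+0 mod 2 = 1
  c[6] = d·G[:,6] = (11111001011)·(00010000000) mod 2 = 0+0+0+1+0+0+0+0+0+0+0 mod 2 = 1
  c[7] = d·G[:,7] = (11111001011)·(00001111111) mod 2 = 0+0+0+0+1+0+0+1+0+1+1 mod 2 = 0
  c[8] = d·G[:,8] = (11111001011)·(00001000000) mod 2 = 0+0+0+0+1+0+0+0+0+0+0 mod 2 = 1
  c[9] = d·G[:,9] = (11111001011)·(00000100000) mod 2 = 0+0+0+0+0+0+0+0+0+0+0 mod 2 = 0
  c[10] = d·G[:,10] = (11111001011)·(00000010000) mod 2 = 0+0+0+0+0+0+0+0+0+0+0 mod 2 = 0
  c[11] = d·G[:,11] = (11111001011)·(00000001000) mod 2 = 0+0+0+0+0+0+0+1+0+0+0 mod 2 = 1
  c[12] = d·G[:,12] = (11111001011)·(00000000100) mod 2 = 0+0+0+0+0+0+0+0+0+0+0 mod 2 = 0
  c[13] = d·G[:,13] = (11111001011)·(00000000010) mod 2 = 0+0+0+0+0+0+0+0+0+1+0 mod 2 = 1
  c[14] = d·G[:,14] = (11111001011)·(00000000001) mod 2 = 0+0+0+0+0+0+0+0+0+0+1 mod 2 = 1
Codeword = 111011101001011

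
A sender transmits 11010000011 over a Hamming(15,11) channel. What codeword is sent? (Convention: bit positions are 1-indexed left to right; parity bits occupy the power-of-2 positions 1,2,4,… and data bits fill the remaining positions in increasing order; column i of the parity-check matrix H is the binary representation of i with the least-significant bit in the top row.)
Codeword c = d · G (mod 2), d = 11010000011:
  c[0] = d·G[:,0] = (11010000011)·(11011010101) mod 2 = 1+1+0+1+0+0+0+0+0+0+1 mod 2 = 0
  c[1] = d·G[:,1] = (11010000011)·(10110110011) mod 2 = 1+0+0+1+0+0+0+0+0+1+1 mod 2 = 0
  c[2] = d·G[:,2] = (11010000011)·(10000000000) mod 2 = 1+0+0+0+0+0+0+0+0+0+0 mod 2 = 1
  c[3] = d·G[:,3] = (11010000011)·(01110001111) mod 2 = 0+1+0+1+0+0+0+0+0+1+1 mod 2 = 0
  c[4] = d·G[:,4] = (11010000011)·(01000000000) mod 2 = 0+1+0+0+0+0+0+0+0+0+0 mod 2 = 1
  c[5] = d·G[:,5] = (11010000011)·(00100000000) mod 2 = 0+0+0+0+0+0+0+0+0+0+0 mod 2 = 0
  c[6] = d·G[:,6] = (11010000011)·(00010000000) mod 2 = 0+0+0+1+0+0+0+0+0+0+0 mod 2 = 1
  c[7] = d·G[:,7] = (11010000011)·(00001111111) mod 2 = 0+0+0+0+0+0+0+0+0+1+1 mod 2 = 0
  c[8] = d·G[:,8] = (11010000011)·(00001000000) mod 2 = 0+0+0+0+0+0+0+0+0+0+0 mod 2 = 0
  c[9] = d·G[:,9] = (11010000011)·(00000100000) mod 2 = 0+0+0+0+0+0+0+0+0+0+0 mod 2 = 0
  c[10] = d·G[:,10] = (11010000011)·(00000010000) mod 2 = 0+0+0+0+0+0+0+0+0+0+0 mod 2 = 0
  c[11] = d·G[:,11] = (11010000011)·(00000001000) mod 2 = 0+0+0+0+0+0+0+0+0+0+0 mod 2 = 0
  c[12] = d·G[:,12] = (11010000011)·(00000000100) mod 2 = 0+0+0+0+0+0+0+0+0+0+0 mod 2 = 0
  c[13] = d·G[:,13] = (11010000011)·(00000000010) mod 2 = 0+0+0+0+0+0+0+0+0+1+0 mod 2 = 1
  c[14] = d·G[:,14] = (11010000011)·(00000000001) mod 2 = 0+0+0+0+0+0+0+0+0+0+1 mod 2 = 1
Codeword = 001010100000011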